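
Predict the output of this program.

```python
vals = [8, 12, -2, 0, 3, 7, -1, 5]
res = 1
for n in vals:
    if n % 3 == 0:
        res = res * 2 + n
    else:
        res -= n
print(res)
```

-8

n=8: not %3==0, res = 1-8 = -7
n=12: %3==0, res = (-7)*2+12 = -2
n=-2: not %3==0, res = (-2)-(-2) = 0
n=0: %3==0, res = 0*2+0 = 0
n=3: %3==0, res = 0*2+3 = 3
n=7: not %3==0, res = 3-7 = -4
n=-1: not %3==0, res = (-4)-(-1) = -3
n=5: not %3==0, res = (-3)-5 = -8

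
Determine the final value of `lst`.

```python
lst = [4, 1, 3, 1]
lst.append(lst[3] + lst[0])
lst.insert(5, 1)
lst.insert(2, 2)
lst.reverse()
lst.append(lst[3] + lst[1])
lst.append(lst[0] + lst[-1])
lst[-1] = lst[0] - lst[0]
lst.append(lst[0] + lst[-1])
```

append lst[3]+lst[0] = 1+4 = 5 → [4, 1, 3, 1, 5]
insert 1 at 5 → [4, 1, 3, 1, 5, 1]
insert 2 at 2 → [4, 1, 2, 3, 1, 5, 1]
reverse → [1, 5, 1, 3, 2, 1, 4]
append lst[3]+lst[1] = 3+5 = 8 → [1, 5, 1, 3, 2, 1, 4, 8]
append lst[0]+lst[-1] = 1+8 = 9 → [1, 5, 1, 3, 2, 1, 4, 8, 9]
lst[-1] = lst[0]-lst[0] = 1-1 = 0 → [1, 5, 1, 3, 2, 1, 4, 8, 0]
append lst[0]+lst[-1] = 1+0 = 1 → [1, 5, 1, 3, 2, 1, 4, 8, 0, 1]

[1, 5, 1, 3, 2, 1, 4, 8, 0, 1]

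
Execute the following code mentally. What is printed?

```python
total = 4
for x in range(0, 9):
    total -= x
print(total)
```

x=0: total = 4-0 = 4
x=1: total = 4-1 = 3
x=2: total = 3-2 = 1
x=3: total = 1-3 = -2
x=4: total = (-2)-4 = -6
x=5: total = (-6)-5 = -11
x=6: total = (-11)-6 = -17
x=7: total = (-17)-7 = -24
x=8: total = (-24)-8 = -32

-32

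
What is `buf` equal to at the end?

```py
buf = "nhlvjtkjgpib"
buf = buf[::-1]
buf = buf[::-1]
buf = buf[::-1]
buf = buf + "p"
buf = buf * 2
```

reverse → 'bipgjktjvlhn'
reverse → 'nhlvjtkjgpib'
reverse → 'bipgjktjvlhn'
+ 'p' → 'bipgjktjvlhnp'
repeat ×2 → 'bipgjktjvlhnpbipgjktjvlhnp'

'bipgjktjvlhnpbipgjktjvlhnp'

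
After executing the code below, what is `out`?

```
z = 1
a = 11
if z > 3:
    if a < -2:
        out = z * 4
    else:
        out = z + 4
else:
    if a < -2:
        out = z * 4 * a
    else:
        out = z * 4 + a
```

z=1, a=11
z > 3 is False; a < -2 is False
→ out = z * 4 + a = 15

15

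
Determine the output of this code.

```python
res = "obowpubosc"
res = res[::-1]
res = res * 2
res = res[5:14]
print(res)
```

reverse → 'csobupwobo'
repeat ×2 → 'csobupwobocsobupwobo'
slice [5:14] → 'pwobocsob'

pwobocsob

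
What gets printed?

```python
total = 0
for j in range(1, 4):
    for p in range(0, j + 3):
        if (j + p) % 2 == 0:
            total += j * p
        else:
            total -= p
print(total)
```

31

j=1,p=0: odd sum, total = 0-0 = 0
j=1,p=1: even sum, total = 0+1 = 1
j=1,p=2: odd sum, total = 1-2 = -1
j=1,p=3: even sum, total = (-1)+3 = 2
j=2,p=0: even sum, total = 2+0 = 2
j=2,p=1: odd sum, total = 2-1 = 1
j=2,p=2: even sum, total = 1+4 = 5
j=2,p=3: odd sum, total = 5-3 = 2
j=2,p=4: even sum, total = 2+8 = 10
j=3,p=0: odd sum, total = 10-0 = 10
j=3,p=1: even sum, total = 10+3 = 13
j=3,p=2: odd sum, total = 13-2 = 11
j=3,p=3: even sum, total = 11+9 = 20
j=3,p=4: odd sum, total = 20-4 = 16
j=3,p=5: even sum, total = 16+15 = 31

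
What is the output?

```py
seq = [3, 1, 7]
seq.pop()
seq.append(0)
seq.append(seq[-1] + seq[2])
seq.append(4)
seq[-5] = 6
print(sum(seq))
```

pop() removes 7 → [3, 1]
append 0 → [3, 1, 0]
append seq[-1]+seq[2] = 0+0 = 0 → [3, 1, 0, 0]
append 4 → [3, 1, 0, 0, 4]
seq[-5] = 6 → [6, 1, 0, 0, 4]
sum = 11

11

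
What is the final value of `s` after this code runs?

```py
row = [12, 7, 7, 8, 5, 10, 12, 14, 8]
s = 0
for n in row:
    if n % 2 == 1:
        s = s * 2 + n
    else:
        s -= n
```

-109

n=12: not odd, s = 0-12 = -12
n=7: odd, s = (-12)*2+7 = -17
n=7: odd, s = (-17)*2+7 = -27
n=8: not odd, s = (-27)-8 = -35
n=5: odd, s = (-35)*2+5 = -65
n=10: not odd, s = (-65)-10 = -75
n=12: not odd, s = (-75)-12 = -87
n=14: not odd, s = (-87)-14 = -101
n=8: not odd, s = (-101)-8 = -109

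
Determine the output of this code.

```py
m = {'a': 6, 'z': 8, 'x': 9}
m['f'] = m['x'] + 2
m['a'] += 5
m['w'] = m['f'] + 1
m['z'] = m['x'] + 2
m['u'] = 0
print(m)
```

m['f'] = m['x']+2 = 11 → {'a': 6, 'z': 8, 'x': 9, 'f': 11}
m['a'] = 6+5 = 11 → {'a': 11, 'z': 8, 'x': 9, 'f': 11}
m['w'] = m['f']+1 = 12 → {'a': 11, 'z': 8, 'x': 9, 'f': 11, 'w': 12}
m['z'] = m['x']+2 = 11 → {'a': 11, 'z': 11, 'x': 9, 'f': 11, 'w': 12}
m['u'] = 0 → {'a': 11, 'z': 11, 'x': 9, 'f': 11, 'w': 12, 'u': 0}

{'a': 11, 'z': 11, 'x': 9, 'f': 11, 'w': 12, 'u': 0}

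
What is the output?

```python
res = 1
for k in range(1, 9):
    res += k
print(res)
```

37

k=1: res = 1+1 = 2
k=2: res = 2+2 = 4
k=3: res = 4+3 = 7
k=4: res = 7+4 = 11
k=5: res = 11+5 = 16
k=6: res = 16+6 = 22
k=7: res = 22+7 = 29
k=8: res = 29+8 = 37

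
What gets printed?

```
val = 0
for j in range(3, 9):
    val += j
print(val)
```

33

j=3: val = 0+3 = 3
j=4: val = 3+4 = 7
j=5: val = 7+5 = 12
j=6: val = 12+6 = 18
j=7: val = 18+7 = 25
j=8: val = 25+8 = 33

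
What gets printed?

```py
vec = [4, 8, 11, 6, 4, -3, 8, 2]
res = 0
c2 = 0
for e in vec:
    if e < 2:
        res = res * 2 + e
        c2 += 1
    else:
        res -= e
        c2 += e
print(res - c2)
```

-123

e=4: not <2, res = 0-4 = -4; c2=4
e=8: not <2, res = (-4)-8 = -12; c2=12
e=11: not <2, res = (-12)-11 = -23; c2=23
e=6: not <2, res = (-23)-6 = -29; c2=29
e=4: not <2, res = (-29)-4 = -33; c2=33
e=-3: <2, res = (-33)*2+(-3) = -69; c2=34
e=8: not <2, res = (-69)-8 = -77; c2=42
e=2: not <2, res = (-77)-2 = -79; c2=44
res-c2 = (-79)-44 = -123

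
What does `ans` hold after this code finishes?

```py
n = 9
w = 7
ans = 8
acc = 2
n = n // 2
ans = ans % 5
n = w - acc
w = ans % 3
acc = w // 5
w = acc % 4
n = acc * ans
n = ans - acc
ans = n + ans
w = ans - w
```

n = 9//2 = 4
ans = 8%5 = 3
n = 7-2 = 5
w = 3%3 = 0
acc = 0//5 = 0
w = 0%4 = 0
n = 0*3 = 0
n = 3-0 = 3
ans = 3+3 = 6
w = 6-0 = 6

6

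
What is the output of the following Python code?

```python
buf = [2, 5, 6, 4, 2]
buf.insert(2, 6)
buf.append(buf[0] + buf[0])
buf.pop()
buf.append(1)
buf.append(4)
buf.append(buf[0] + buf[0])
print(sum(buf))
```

34

insert 6 at 2 → [2, 5, 6, 6, 4, 2]
append buf[0]+buf[0] = 2+2 = 4 → [2, 5, 6, 6, 4, 2, 4]
pop() removes 4 → [2, 5, 6, 6, 4, 2]
append 1 → [2, 5, 6, 6, 4, 2, 1]
append 4 → [2, 5, 6, 6, 4, 2, 1, 4]
append buf[0]+buf[0] = 2+2 = 4 → [2, 5, 6, 6, 4, 2, 1, 4, 4]
sum = 34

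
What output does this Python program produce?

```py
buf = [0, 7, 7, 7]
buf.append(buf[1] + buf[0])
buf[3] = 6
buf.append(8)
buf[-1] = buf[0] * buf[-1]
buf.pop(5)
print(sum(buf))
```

27

append buf[1]+buf[0] = 7+0 = 7 → [0, 7, 7, 7, 7]
buf[3] = 6 → [0, 7, 7, 6, 7]
append 8 → [0, 7, 7, 6, 7, 8]
buf[-1] = buf[0]*buf[-1] = 0*8 = 0 → [0, 7, 7, 6, 7, 0]
pop(5) removes 0 → [0, 7, 7, 6, 7]
sum = 27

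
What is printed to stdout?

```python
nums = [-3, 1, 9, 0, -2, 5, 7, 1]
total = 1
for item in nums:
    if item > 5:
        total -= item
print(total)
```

item=-3: not >5
item=1: not >5
item=9: >5, total = 1-9 = -8
item=0: not >5
item=-2: not >5
item=5: not >5
item=7: >5, total = (-8)-7 = -15
item=1: not >5

-15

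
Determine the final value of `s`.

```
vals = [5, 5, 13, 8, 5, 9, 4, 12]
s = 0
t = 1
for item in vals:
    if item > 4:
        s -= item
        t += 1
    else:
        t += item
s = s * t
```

item=5: >4, s = 0-5 = -5; t=2
item=5: >4, s = (-5)-5 = -10; t=3
item=13: >4, s = (-10)-13 = -23; t=4
item=8: >4, s = (-23)-8 = -31; t=5
item=5: >4, s = (-31)-5 = -36; t=6
item=9: >4, s = (-36)-9 = -45; t=7
item=4: not >4; t=11
item=12: >4, s = (-45)-12 = -57; t=12
s*t = (-57)*12 = -684

-684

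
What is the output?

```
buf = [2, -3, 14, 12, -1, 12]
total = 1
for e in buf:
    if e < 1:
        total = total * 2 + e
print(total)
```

e=2: not <1
e=-3: <1, total = 1*2+(-3) = -1
e=14: not <1
e=12: not <1
e=-1: <1, total = (-1)*2+(-1) = -3
e=12: not <1

-3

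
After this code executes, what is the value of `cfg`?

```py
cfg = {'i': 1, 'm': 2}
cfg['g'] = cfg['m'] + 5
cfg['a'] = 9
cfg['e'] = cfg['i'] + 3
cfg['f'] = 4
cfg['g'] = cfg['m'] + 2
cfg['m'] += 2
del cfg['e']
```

{'i': 1, 'm': 4, 'g': 4, 'a': 9, 'f': 4}

cfg['g'] = cfg['m']+5 = 7 → {'i': 1, 'm': 2, 'g': 7}
cfg['a'] = 9 → {'i': 1, 'm': 2, 'g': 7, 'a': 9}
cfg['e'] = cfg['i']+3 = 4 → {'i': 1, 'm': 2, 'g': 7, 'a': 9, 'e': 4}
cfg['f'] = 4 → {'i': 1, 'm': 2, 'g': 7, 'a': 9, 'e': 4, 'f': 4}
cfg['g'] = cfg['m']+2 = 4 → {'i': 1, 'm': 2, 'g': 4, 'a': 9, 'e': 4, 'f': 4}
cfg['m'] = 2+2 = 4 → {'i': 1, 'm': 4, 'g': 4, 'a': 9, 'e': 4, 'f': 4}
del 'e' → {'i': 1, 'm': 4, 'g': 4, 'a': 9, 'f': 4}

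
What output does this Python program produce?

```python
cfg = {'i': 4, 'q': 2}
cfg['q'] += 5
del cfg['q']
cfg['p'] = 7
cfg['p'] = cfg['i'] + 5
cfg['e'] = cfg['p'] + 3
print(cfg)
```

{'i': 4, 'p': 9, 'e': 12}

cfg['q'] = 2+5 = 7 → {'i': 4, 'q': 7}
del 'q' → {'i': 4}
cfg['p'] = 7 → {'i': 4, 'p': 7}
cfg['p'] = cfg['i']+5 = 9 → {'i': 4, 'p': 9}
cfg['e'] = cfg['p']+3 = 12 → {'i': 4, 'p': 9, 'e': 12}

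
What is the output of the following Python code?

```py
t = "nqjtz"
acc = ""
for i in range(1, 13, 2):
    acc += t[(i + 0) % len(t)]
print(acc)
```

qtnjzq

i=1: add t[1]='q' → 'q'
i=3: add t[3]='t' → 'qt'
i=5: add t[0]='n' → 'qtn'
i=7: add t[2]='j' → 'qtnj'
i=9: add t[4]='z' → 'qtnjz'
i=11: add t[1]='q' → 'qtnjzq'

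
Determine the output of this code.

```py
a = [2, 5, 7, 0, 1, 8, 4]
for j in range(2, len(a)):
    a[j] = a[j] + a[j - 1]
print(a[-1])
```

j=2: a[2] = 7+5 = 12 → [2, 5, 12, 0, 1, 8, 4]
j=3: a[3] = 0+12 = 12 → [2, 5, 12, 12, 1, 8, 4]
j=4: a[4] = 1+12 = 13 → [2, 5, 12, 12, 13, 8, 4]
j=5: a[5] = 8+13 = 21 → [2, 5, 12, 12, 13, 21, 4]
j=6: a[6] = 4+21 = 25 → [2, 5, 12, 12, 13, 21, 25]

25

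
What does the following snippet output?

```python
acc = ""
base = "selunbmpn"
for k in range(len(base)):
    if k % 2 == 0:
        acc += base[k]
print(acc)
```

k=0: add 's' → 's'
k=1: skip
k=2: add 'l' → 'sl'
k=3: skip
k=4: add 'n' → 'sln'
k=5: skip
k=6: add 'm' → 'slnm'
k=7: skip
k=8: add 'n' → 'slnmn'

slnmn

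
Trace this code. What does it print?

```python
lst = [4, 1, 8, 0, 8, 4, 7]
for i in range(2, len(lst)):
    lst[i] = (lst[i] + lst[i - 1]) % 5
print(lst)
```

i=2: lst[2] = (8+1)%5 = 4 → [4, 1, 4, 0, 8, 4, 7]
i=3: lst[3] = (0+4)%5 = 4 → [4, 1, 4, 4, 8, 4, 7]
i=4: lst[4] = (8+4)%5 = 2 → [4, 1, 4, 4, 2, 4, 7]
i=5: lst[5] = (4+2)%5 = 1 → [4, 1, 4, 4, 2, 1, 7]
i=6: lst[6] = (7+1)%5 = 3 → [4, 1, 4, 4, 2, 1, 3]

[4, 1, 4, 4, 2, 1, 3]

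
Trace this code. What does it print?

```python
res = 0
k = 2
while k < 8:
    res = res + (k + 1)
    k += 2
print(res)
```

15

k=2: res = 0+3 = 3
k=4: res = 3+5 = 8
k=6: res = 8+7 = 15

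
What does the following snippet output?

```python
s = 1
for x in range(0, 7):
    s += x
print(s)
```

x=0: s = 1+0 = 1
x=1: s = 1+1 = 2
x=2: s = 2+2 = 4
x=3: s = 4+3 = 7
x=4: s = 7+4 = 11
x=5: s = 11+5 = 16
x=6: s = 16+6 = 22

22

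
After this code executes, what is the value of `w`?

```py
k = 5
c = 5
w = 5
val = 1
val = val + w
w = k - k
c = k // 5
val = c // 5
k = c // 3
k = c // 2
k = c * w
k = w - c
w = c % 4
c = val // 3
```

1

val = 1+5 = 6
w = 5-5 = 0
c = 5//5 = 1
val = 1//5 = 0
k = 1//3 = 0
k = 1//2 = 0
k = 1*0 = 0
k = 0-1 = -1
w = 1%4 = 1
c = 0//3 = 0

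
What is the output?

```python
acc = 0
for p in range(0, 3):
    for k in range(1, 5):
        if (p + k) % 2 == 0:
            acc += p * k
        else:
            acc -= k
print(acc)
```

2

p=0,k=1: odd sum, acc = 0-1 = -1
p=0,k=2: even sum, acc = (-1)+0 = -1
p=0,k=3: odd sum, acc = (-1)-3 = -4
p=0,k=4: even sum, acc = (-4)+0 = -4
p=1,k=1: even sum, acc = (-4)+1 = -3
p=1,k=2: odd sum, acc = (-3)-2 = -5
p=1,k=3: even sum, acc = (-5)+3 = -2
p=1,k=4: odd sum, acc = (-2)-4 = -6
p=2,k=1: odd sum, acc = (-6)-1 = -7
p=2,k=2: even sum, acc = (-7)+4 = -3
p=2,k=3: odd sum, acc = (-3)-3 = -6
p=2,k=4: even sum, acc = (-6)+8 = 2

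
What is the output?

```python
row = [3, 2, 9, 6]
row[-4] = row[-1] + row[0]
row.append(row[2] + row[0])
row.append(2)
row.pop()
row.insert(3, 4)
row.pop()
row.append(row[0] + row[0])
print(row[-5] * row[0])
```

row[-4] = row[-1]+row[0] = 6+3 = 9 → [9, 2, 9, 6]
append row[2]+row[0] = 9+9 = 18 → [9, 2, 9, 6, 18]
append 2 → [9, 2, 9, 6, 18, 2]
pop() removes 2 → [9, 2, 9, 6, 18]
insert 4 at 3 → [9, 2, 9, 4, 6, 18]
pop() removes 18 → [9, 2, 9, 4, 6]
append row[0]+row[0] = 9+9 = 18 → [9, 2, 9, 4, 6, 18]
row[-5]*row[0] = 2*9 = 18

18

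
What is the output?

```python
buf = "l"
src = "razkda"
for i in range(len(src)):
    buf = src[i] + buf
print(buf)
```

i=0: prepend 'r' → 'rl'
i=1: prepend 'a' → 'arl'
i=2: prepend 'z' → 'zarl'
i=3: prepend 'k' → 'kzarl'
i=4: prepend 'd' → 'dkzarl'
i=5: prepend 'a' → 'adkzarl'

adkzarl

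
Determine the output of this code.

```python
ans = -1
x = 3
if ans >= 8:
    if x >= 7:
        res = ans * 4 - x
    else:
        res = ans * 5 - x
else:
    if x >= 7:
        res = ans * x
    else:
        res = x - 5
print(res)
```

ans=-1, x=3
ans >= 8 is False; x >= 7 is False
→ res = x - 5 = -2

-2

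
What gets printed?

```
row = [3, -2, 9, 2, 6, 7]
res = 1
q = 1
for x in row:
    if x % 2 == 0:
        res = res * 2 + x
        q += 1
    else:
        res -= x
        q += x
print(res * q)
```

x=3: not even, res = 1-3 = -2; q=4
x=-2: even, res = (-2)*2+(-2) = -6; q=5
x=9: not even, res = (-6)-9 = -15; q=14
x=2: even, res = (-15)*2+2 = -28; q=15
x=6: even, res = (-28)*2+6 = -50; q=16
x=7: not even, res = (-50)-7 = -57; q=23
res*q = (-57)*23 = -1311

-1311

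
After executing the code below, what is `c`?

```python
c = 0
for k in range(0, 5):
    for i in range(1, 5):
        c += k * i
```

k=0,i=1: c = 0+0 = 0
k=0,i=2: c = 0+0 = 0
k=0,i=3: c = 0+0 = 0
k=0,i=4: c = 0+0 = 0
k=1,i=1: c = 0+1 = 1
k=1,i=2: c = 1+2 = 3
k=1,i=3: c = 3+3 = 6
k=1,i=4: c = 6+4 = 10
k=2,i=1: c = 10+2 = 12
k=2,i=2: c = 12+4 = 16
k=2,i=3: c = 16+6 = 22
k=2,i=4: c = 22+8 = 30
k=3,i=1: c = 30+3 = 33
k=3,i=2: c = 33+6 = 39
k=3,i=3: c = 39+9 = 48
k=3,i=4: c = 48+12 = 60
k=4,i=1: c = 60+4 = 64
k=4,i=2: c = 64+8 = 72
k=4,i=3: c = 72+12 = 84
k=4,i=4: c = 84+16 = 100

100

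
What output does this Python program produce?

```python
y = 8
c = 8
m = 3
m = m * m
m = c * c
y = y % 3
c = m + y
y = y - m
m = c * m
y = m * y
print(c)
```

66

m = 3*3 = 9
m = 8*8 = 64
y = 8%3 = 2
c = 64+2 = 66
y = 2-64 = -62
m = 66*64 = 4224
y = 4224*(-62) = -261888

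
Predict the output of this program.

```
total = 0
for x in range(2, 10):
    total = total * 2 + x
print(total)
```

757

x=2: total = 0*2+2 = 2
x=3: total = 2*2+3 = 7
x=4: total = 7*2+4 = 18
x=5: total = 18*2+5 = 41
x=6: total = 41*2+6 = 88
x=7: total = 88*2+7 = 183
x=8: total = 183*2+8 = 374
x=9: total = 374*2+9 = 757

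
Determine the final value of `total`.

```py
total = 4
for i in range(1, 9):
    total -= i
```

i=1: total = 4-1 = 3
i=2: total = 3-2 = 1
i=3: total = 1-3 = -2
i=4: total = (-2)-4 = -6
i=5: total = (-6)-5 = -11
i=6: total = (-11)-6 = -17
i=7: total = (-17)-7 = -24
i=8: total = (-24)-8 = -32

-32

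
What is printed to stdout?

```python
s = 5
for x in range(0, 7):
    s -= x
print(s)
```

x=0: s = 5-0 = 5
x=1: s = 5-1 = 4
x=2: s = 4-2 = 2
x=3: s = 2-3 = -1
x=4: s = (-1)-4 = -5
x=5: s = (-5)-5 = -10
x=6: s = (-10)-6 = -16

-16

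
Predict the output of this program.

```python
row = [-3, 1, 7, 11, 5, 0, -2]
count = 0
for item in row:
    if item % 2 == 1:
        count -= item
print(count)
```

item=-3: odd, count = 0-(-3) = 3
item=1: odd, count = 3-1 = 2
item=7: odd, count = 2-7 = -5
item=11: odd, count = (-5)-11 = -16
item=5: odd, count = (-16)-5 = -21
item=0: not odd
item=-2: not odd

-21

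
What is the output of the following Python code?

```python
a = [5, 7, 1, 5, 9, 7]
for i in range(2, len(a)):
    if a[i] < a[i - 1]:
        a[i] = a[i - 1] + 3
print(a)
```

[5, 7, 10, 13, 16, 19]

i=2: 1<7, a[2] = 7+3 = 10 → [5, 7, 10, 5, 9, 7]
i=3: 5<10, a[3] = 10+3 = 13 → [5, 7, 10, 13, 9, 7]
i=4: 9<13, a[4] = 13+3 = 16 → [5, 7, 10, 13, 16, 7]
i=5: 7<16, a[5] = 16+3 = 19 → [5, 7, 10, 13, 16, 19]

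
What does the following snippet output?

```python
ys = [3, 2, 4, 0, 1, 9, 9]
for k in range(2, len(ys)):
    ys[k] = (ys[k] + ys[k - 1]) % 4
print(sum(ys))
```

13

k=2: ys[2] = (4+2)%4 = 2 → [3, 2, 2, 0, 1, 9, 9]
k=3: ys[3] = (0+2)%4 = 2 → [3, 2, 2, 2, 1, 9, 9]
k=4: ys[4] = (1+2)%4 = 3 → [3, 2, 2, 2, 3, 9, 9]
k=5: ys[5] = (9+3)%4 = 0 → [3, 2, 2, 2, 3, 0, 9]
k=6: ys[6] = (9+0)%4 = 1 → [3, 2, 2, 2, 3, 0, 1]
sum = 13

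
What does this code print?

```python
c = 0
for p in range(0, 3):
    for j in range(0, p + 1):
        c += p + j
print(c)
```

p=0,j=0: c = 0+0 = 0
p=1,j=0: c = 0+1 = 1
p=1,j=1: c = 1+2 = 3
p=2,j=0: c = 3+2 = 5
p=2,j=1: c = 5+3 = 8
p=2,j=2: c = 8+4 = 12

12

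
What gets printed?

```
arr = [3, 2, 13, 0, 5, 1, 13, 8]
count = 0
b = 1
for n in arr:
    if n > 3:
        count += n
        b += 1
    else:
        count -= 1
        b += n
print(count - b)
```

24

n=3: not >3, count = 0-1 = -1; b=4
n=2: not >3, count = (-1)-1 = -2; b=6
n=13: >3, count = (-2)+13 = 11; b=7
n=0: not >3, count = 11-1 = 10; b=7
n=5: >3, count = 10+5 = 15; b=8
n=1: not >3, count = 15-1 = 14; b=9
n=13: >3, count = 14+13 = 27; b=10
n=8: >3, count = 27+8 = 35; b=11
count-b = 35-11 = 24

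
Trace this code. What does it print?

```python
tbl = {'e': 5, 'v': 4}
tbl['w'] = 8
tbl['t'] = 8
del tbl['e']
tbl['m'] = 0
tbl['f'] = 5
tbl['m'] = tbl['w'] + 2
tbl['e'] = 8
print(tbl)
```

tbl['w'] = 8 → {'e': 5, 'v': 4, 'w': 8}
tbl['t'] = 8 → {'e': 5, 'v': 4, 'w': 8, 't': 8}
del 'e' → {'v': 4, 'w': 8, 't': 8}
tbl['m'] = 0 → {'v': 4, 'w': 8, 't': 8, 'm': 0}
tbl['f'] = 5 → {'v': 4, 'w': 8, 't': 8, 'm': 0, 'f': 5}
tbl['m'] = tbl['w']+2 = 10 → {'v': 4, 'w': 8, 't': 8, 'm': 10, 'f': 5}
tbl['e'] = 8 → {'v': 4, 'w': 8, 't': 8, 'm': 10, 'f': 5, 'e': 8}

{'v': 4, 'w': 8, 't': 8, 'm': 10, 'f': 5, 'e': 8}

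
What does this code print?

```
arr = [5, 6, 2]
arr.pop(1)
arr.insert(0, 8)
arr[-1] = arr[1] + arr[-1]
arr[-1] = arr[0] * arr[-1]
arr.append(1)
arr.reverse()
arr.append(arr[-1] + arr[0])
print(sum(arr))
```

pop(1) removes 6 → [5, 2]
insert 8 at 0 → [8, 5, 2]
arr[-1] = arr[1]+arr[-1] = 5+2 = 7 → [8, 5, 7]
arr[-1] = arr[0]*arr[-1] = 8*7 = 56 → [8, 5, 56]
append 1 → [8, 5, 56, 1]
reverse → [1, 56, 5, 8]
append arr[-1]+arr[0] = 8+1 = 9 → [1, 56, 5, 8, 9]
sum = 79

79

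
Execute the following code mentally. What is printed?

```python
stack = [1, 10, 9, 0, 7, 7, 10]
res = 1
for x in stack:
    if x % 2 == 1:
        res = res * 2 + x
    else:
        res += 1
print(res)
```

x=1: odd, res = 1*2+1 = 3
x=10: not odd, res = 3+1 = 4
x=9: odd, res = 4*2+9 = 17
x=0: not odd, res = 17+1 = 18
x=7: odd, res = 18*2+7 = 43
x=7: odd, res = 43*2+7 = 93
x=10: not odd, res = 93+1 = 94

94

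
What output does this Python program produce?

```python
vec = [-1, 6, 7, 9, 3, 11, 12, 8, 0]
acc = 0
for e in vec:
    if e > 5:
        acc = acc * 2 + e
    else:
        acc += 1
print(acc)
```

525

e=-1: not >5, acc = 0+1 = 1
e=6: >5, acc = 1*2+6 = 8
e=7: >5, acc = 8*2+7 = 23
e=9: >5, acc = 23*2+9 = 55
e=3: not >5, acc = 55+1 = 56
e=11: >5, acc = 56*2+11 = 123
e=12: >5, acc = 123*2+12 = 258
e=8: >5, acc = 258*2+8 = 524
e=0: not >5, acc = 524+1 = 525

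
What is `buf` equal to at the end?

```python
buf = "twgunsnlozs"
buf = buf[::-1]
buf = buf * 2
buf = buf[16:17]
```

's'

reverse → 'szolnsnugwt'
repeat ×2 → 'szolnsnugwtszolnsnugwt'
slice [16:17] → 's'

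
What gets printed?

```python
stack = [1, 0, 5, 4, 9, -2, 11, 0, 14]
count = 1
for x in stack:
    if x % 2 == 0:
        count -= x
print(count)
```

x=1: not even
x=0: even, count = 1-0 = 1
x=5: not even
x=4: even, count = 1-4 = -3
x=9: not even
x=-2: even, count = (-3)-(-2) = -1
x=11: not even
x=0: even, count = (-1)-0 = -1
x=14: even, count = (-1)-14 = -15

-15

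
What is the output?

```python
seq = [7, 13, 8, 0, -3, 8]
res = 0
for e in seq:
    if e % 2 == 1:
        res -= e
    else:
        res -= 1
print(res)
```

e=7: odd, res = 0-7 = -7
e=13: odd, res = (-7)-13 = -20
e=8: not odd, res = (-20)-1 = -21
e=0: not odd, res = (-21)-1 = -22
e=-3: odd, res = (-22)-(-3) = -19
e=8: not odd, res = (-19)-1 = -20

-20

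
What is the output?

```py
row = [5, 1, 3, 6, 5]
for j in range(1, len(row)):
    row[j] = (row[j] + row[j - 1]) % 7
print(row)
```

[5, 6, 2, 1, 6]

j=1: row[1] = (1+5)%7 = 6 → [5, 6, 3, 6, 5]
j=2: row[2] = (3+6)%7 = 2 → [5, 6, 2, 6, 5]
j=3: row[3] = (6+2)%7 = 1 → [5, 6, 2, 1, 5]
j=4: row[4] = (5+1)%7 = 6 → [5, 6, 2, 1, 6]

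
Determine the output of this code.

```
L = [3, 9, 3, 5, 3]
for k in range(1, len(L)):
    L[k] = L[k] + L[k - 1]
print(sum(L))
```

k=1: L[1] = 9+3 = 12 → [3, 12, 3, 5, 3]
k=2: L[2] = 3+12 = 15 → [3, 12, 15, 5, 3]
k=3: L[3] = 5+15 = 20 → [3, 12, 15, 20, 3]
k=4: L[4] = 3+20 = 23 → [3, 12, 15, 20, 23]
sum = 73

73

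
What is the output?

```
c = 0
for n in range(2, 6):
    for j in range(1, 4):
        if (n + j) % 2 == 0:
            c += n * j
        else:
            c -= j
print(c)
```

n=2,j=1: odd sum, c = 0-1 = -1
n=2,j=2: even sum, c = (-1)+4 = 3
n=2,j=3: odd sum, c = 3-3 = 0
n=3,j=1: even sum, c = 0+3 = 3
n=3,j=2: odd sum, c = 3-2 = 1
n=3,j=3: even sum, c = 1+9 = 10
n=4,j=1: odd sum, c = 10-1 = 9
n=4,j=2: even sum, c = 9+8 = 17
n=4,j=3: odd sum, c = 17-3 = 14
n=5,j=1: even sum, c = 14+5 = 19
n=5,j=2: odd sum, c = 19-2 = 17
n=5,j=3: even sum, c = 17+15 = 32

32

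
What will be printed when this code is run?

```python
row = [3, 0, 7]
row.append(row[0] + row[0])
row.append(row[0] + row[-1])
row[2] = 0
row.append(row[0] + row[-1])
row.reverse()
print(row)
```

[12, 9, 6, 0, 0, 3]

append row[0]+row[0] = 3+3 = 6 → [3, 0, 7, 6]
append row[0]+row[-1] = 3+6 = 9 → [3, 0, 7, 6, 9]
row[2] = 0 → [3, 0, 0, 6, 9]
append row[0]+row[-1] = 3+9 = 12 → [3, 0, 0, 6, 9, 12]
reverse → [12, 9, 6, 0, 0, 3]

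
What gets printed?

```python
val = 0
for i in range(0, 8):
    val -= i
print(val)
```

-28

i=0: val = 0-0 = 0
i=1: val = 0-1 = -1
i=2: val = (-1)-2 = -3
i=3: val = (-3)-3 = -6
i=4: val = (-6)-4 = -10
i=5: val = (-10)-5 = -15
i=6: val = (-15)-6 = -21
i=7: val = (-21)-7 = -28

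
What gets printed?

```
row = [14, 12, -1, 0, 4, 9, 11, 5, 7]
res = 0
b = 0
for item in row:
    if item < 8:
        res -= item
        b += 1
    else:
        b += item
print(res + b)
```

item=14: not <8; b=14
item=12: not <8; b=26
item=-1: <8, res = 0-(-1) = 1; b=27
item=0: <8, res = 1-0 = 1; b=28
item=4: <8, res = 1-4 = -3; b=29
item=9: not <8; b=38
item=11: not <8; b=49
item=5: <8, res = (-3)-5 = -8; b=50
item=7: <8, res = (-8)-7 = -15; b=51
res+b = (-15)+51 = 36

36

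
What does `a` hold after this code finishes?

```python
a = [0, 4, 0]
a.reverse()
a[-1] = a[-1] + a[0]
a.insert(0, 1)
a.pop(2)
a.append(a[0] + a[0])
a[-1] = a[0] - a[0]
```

reverse → [0, 4, 0]
a[-1] = a[-1]+a[0] = 0+0 = 0 → [0, 4, 0]
insert 1 at 0 → [1, 0, 4, 0]
pop(2) removes 4 → [1, 0, 0]
append a[0]+a[0] = 1+1 = 2 → [1, 0, 0, 2]
a[-1] = a[0]-a[0] = 1-1 = 0 → [1, 0, 0, 0]

[1, 0, 0, 0]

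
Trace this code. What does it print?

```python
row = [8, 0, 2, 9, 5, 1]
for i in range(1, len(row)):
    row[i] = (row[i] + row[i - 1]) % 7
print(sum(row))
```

24

i=1: row[1] = (0+8)%7 = 1 → [8, 1, 2, 9, 5, 1]
i=2: row[2] = (2+1)%7 = 3 → [8, 1, 3, 9, 5, 1]
i=3: row[3] = (9+3)%7 = 5 → [8, 1, 3, 5, 5, 1]
i=4: row[4] = (5+5)%7 = 3 → [8, 1, 3, 5, 3, 1]
i=5: row[5] = (1+3)%7 = 4 → [8, 1, 3, 5, 3, 4]
sum = 24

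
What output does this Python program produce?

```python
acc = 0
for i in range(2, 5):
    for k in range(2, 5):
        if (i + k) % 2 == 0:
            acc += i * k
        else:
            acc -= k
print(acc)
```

33

i=2,k=2: even sum, acc = 0+4 = 4
i=2,k=3: odd sum, acc = 4-3 = 1
i=2,k=4: even sum, acc = 1+8 = 9
i=3,k=2: odd sum, acc = 9-2 = 7
i=3,k=3: even sum, acc = 7+9 = 16
i=3,k=4: odd sum, acc = 16-4 = 12
i=4,k=2: even sum, acc = 12+8 = 20
i=4,k=3: odd sum, acc = 20-3 = 17
i=4,k=4: even sum, acc = 17+16 = 33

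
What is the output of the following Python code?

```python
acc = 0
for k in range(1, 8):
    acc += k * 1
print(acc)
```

28

k=1: acc = 0+1*1 = 1
k=2: acc = 1+2*1 = 3
k=3: acc = 3+3*1 = 6
k=4: acc = 6+4*1 = 10
k=5: acc = 10+5*1 = 15
k=6: acc = 15+6*1 = 21
k=7: acc = 21+7*1 = 28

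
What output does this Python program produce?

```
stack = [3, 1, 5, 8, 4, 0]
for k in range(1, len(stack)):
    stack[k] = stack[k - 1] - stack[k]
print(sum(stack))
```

k=1: stack[1] = 3-1 = 2 → [3, 2, 5, 8, 4, 0]
k=2: stack[2] = 2-5 = -3 → [3, 2, -3, 8, 4, 0]
k=3: stack[3] = (-3)-8 = -11 → [3, 2, -3, -11, 4, 0]
k=4: stack[4] = (-11)-4 = -15 → [3, 2, -3, -11, -15, 0]
k=5: stack[5] = (-15)-0 = -15 → [3, 2, -3, -11, -15, -15]
sum = -39

-39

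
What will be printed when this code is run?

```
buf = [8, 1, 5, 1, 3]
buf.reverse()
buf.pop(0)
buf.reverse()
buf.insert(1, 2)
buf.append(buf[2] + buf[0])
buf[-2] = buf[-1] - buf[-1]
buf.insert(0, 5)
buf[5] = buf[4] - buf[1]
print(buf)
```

reverse → [3, 1, 5, 1, 8]
pop(0) removes 3 → [1, 5, 1, 8]
reverse → [8, 1, 5, 1]
insert 2 at 1 → [8, 2, 1, 5, 1]
append buf[2]+buf[0] = 1+8 = 9 → [8, 2, 1, 5, 1, 9]
buf[-2] = buf[-1]-buf[-1] = 9-9 = 0 → [8, 2, 1, 5, 0, 9]
insert 5 at 0 → [5, 8, 2, 1, 5, 0, 9]
buf[5] = buf[4]-buf[1] = 5-8 = -3 → [5, 8, 2, 1, 5, -3, 9]

[5, 8, 2, 1, 5, -3, 9]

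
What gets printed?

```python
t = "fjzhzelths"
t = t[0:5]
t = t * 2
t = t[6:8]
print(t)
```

slice [0:5] → 'fjzhz'
repeat ×2 → 'fjzhzfjzhz'
slice [6:8] → 'jz'

jz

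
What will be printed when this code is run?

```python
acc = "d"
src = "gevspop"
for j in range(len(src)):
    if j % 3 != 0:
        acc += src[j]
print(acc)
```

devpo

j=0: skip
j=1: add 'e' → 'de'
j=2: add 'v' → 'dev'
j=3: skip
j=4: add 'p' → 'devp'
j=5: add 'o' → 'devpo'
j=6: skip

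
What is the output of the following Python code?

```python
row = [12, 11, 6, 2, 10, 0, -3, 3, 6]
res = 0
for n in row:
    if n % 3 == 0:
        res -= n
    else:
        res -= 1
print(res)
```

-27

n=12: %3==0, res = 0-12 = -12
n=11: not %3==0, res = (-12)-1 = -13
n=6: %3==0, res = (-13)-6 = -19
n=2: not %3==0, res = (-19)-1 = -20
n=10: not %3==0, res = (-20)-1 = -21
n=0: %3==0, res = (-21)-0 = -21
n=-3: %3==0, res = (-21)-(-3) = -18
n=3: %3==0, res = (-18)-3 = -21
n=6: %3==0, res = (-21)-6 = -27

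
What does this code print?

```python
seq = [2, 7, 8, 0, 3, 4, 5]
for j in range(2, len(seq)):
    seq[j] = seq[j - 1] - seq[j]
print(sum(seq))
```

j=2: seq[2] = 7-8 = -1 → [2, 7, -1, 0, 3, 4, 5]
j=3: seq[3] = (-1)-0 = -1 → [2, 7, -1, -1, 3, 4, 5]
j=4: seq[4] = (-1)-3 = -4 → [2, 7, -1, -1, -4, 4, 5]
j=5: seq[5] = (-4)-4 = -8 → [2, 7, -1, -1, -4, -8, 5]
j=6: seq[6] = (-8)-5 = -13 → [2, 7, -1, -1, -4, -8, -13]
sum = -18

-18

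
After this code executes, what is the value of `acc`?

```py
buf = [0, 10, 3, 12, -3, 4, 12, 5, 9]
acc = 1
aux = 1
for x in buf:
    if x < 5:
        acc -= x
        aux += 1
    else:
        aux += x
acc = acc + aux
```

x=0: <5, acc = 1-0 = 1; aux=2
x=10: not <5; aux=12
x=3: <5, acc = 1-3 = -2; aux=13
x=12: not <5; aux=25
x=-3: <5, acc = (-2)-(-3) = 1; aux=26
x=4: <5, acc = 1-4 = -3; aux=27
x=12: not <5; aux=39
x=5: not <5; aux=44
x=9: not <5; aux=53
acc+aux = (-3)+53 = 50

50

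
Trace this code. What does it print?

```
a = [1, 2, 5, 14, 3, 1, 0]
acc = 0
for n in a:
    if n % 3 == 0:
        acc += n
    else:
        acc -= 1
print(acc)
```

-2

n=1: not %3==0, acc = 0-1 = -1
n=2: not %3==0, acc = (-1)-1 = -2
n=5: not %3==0, acc = (-2)-1 = -3
n=14: not %3==0, acc = (-3)-1 = -4
n=3: %3==0, acc = (-4)+3 = -1
n=1: not %3==0, acc = (-1)-1 = -2
n=0: %3==0, acc = (-2)+0 = -2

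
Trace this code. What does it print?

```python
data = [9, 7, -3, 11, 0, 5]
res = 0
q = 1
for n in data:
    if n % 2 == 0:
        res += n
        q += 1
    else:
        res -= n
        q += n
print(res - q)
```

n=9: not even, res = 0-9 = -9; q=10
n=7: not even, res = (-9)-7 = -16; q=17
n=-3: not even, res = (-16)-(-3) = -13; q=14
n=11: not even, res = (-13)-11 = -24; q=25
n=0: even, res = (-24)+0 = -24; q=26
n=5: not even, res = (-24)-5 = -29; q=31
res-q = (-29)-31 = -60

-60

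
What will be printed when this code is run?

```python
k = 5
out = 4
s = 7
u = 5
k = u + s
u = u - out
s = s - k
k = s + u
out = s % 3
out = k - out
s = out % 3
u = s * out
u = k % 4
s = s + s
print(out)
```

k = 5+7 = 12
u = 5-4 = 1
s = 7-12 = -5
k = (-5)+1 = -4
out = (-5)%3 = 1
out = (-4)-1 = -5
s = (-5)%3 = 1
u = 1*(-5) = -5
u = (-4)%4 = 0
s = 1+1 = 2

-5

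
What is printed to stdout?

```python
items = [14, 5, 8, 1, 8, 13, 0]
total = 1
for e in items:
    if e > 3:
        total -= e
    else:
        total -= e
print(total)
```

-48

e=14: >3, total = 1-14 = -13
e=5: >3, total = (-13)-5 = -18
e=8: >3, total = (-18)-8 = -26
e=1: not >3, total = (-26)-1 = -27
e=8: >3, total = (-27)-8 = -35
e=13: >3, total = (-35)-13 = -48
e=0: not >3, total = (-48)-0 = -48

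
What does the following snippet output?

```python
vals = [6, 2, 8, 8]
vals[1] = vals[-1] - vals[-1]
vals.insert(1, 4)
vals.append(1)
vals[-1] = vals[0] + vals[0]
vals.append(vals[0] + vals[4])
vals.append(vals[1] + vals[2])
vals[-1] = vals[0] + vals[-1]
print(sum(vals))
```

62

vals[1] = vals[-1]-vals[-1] = 8-8 = 0 → [6, 0, 8, 8]
insert 4 at 1 → [6, 4, 0, 8, 8]
append 1 → [6, 4, 0, 8, 8, 1]
vals[-1] = vals[0]+vals[0] = 6+6 = 12 → [6, 4, 0, 8, 8, 12]
append vals[0]+vals[4] = 6+8 = 14 → [6, 4, 0, 8, 8, 12, 14]
append vals[1]+vals[2] = 4+0 = 4 → [6, 4, 0, 8, 8, 12, 14, 4]
vals[-1] = vals[0]+vals[-1] = 6+4 = 10 → [6, 4, 0, 8, 8, 12, 14, 10]
sum = 62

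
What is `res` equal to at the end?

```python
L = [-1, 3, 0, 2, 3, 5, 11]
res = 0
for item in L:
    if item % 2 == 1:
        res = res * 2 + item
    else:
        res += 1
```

item=-1: odd, res = 0*2+(-1) = -1
item=3: odd, res = (-1)*2+3 = 1
item=0: not odd, res = 1+1 = 2
item=2: not odd, res = 2+1 = 3
item=3: odd, res = 3*2+3 = 9
item=5: odd, res = 9*2+5 = 23
item=11: odd, res = 23*2+11 = 57

57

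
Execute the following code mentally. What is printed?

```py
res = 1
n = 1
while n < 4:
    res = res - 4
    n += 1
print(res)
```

n=1: res = 1-4 = -3
n=2: res = (-3)-4 = -7
n=3: res = (-7)-4 = -11

-11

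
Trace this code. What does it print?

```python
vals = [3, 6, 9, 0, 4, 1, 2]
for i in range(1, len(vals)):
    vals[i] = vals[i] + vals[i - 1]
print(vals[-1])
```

25

i=1: vals[1] = 6+3 = 9 → [3, 9, 9, 0, 4, 1, 2]
i=2: vals[2] = 9+9 = 18 → [3, 9, 18, 0, 4, 1, 2]
i=3: vals[3] = 0+18 = 18 → [3, 9, 18, 18, 4, 1, 2]
i=4: vals[4] = 4+18 = 22 → [3, 9, 18, 18, 22, 1, 2]
i=5: vals[5] = 1+22 = 23 → [3, 9, 18, 18, 22, 23, 2]
i=6: vals[6] = 2+23 = 25 → [3, 9, 18, 18, 22, 23, 25]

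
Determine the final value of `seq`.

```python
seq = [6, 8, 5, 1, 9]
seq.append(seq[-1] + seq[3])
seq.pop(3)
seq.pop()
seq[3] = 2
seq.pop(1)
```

append seq[-1]+seq[3] = 9+1 = 10 → [6, 8, 5, 1, 9, 10]
pop(3) removes 1 → [6, 8, 5, 9, 10]
pop() removes 10 → [6, 8, 5, 9]
seq[3] = 2 → [6, 8, 5, 2]
pop(1) removes 8 → [6, 5, 2]

[6, 5, 2]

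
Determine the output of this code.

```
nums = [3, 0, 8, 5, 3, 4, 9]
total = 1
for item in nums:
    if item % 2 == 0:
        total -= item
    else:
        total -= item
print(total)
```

item=3: not even, total = 1-3 = -2
item=0: even, total = (-2)-0 = -2
item=8: even, total = (-2)-8 = -10
item=5: not even, total = (-10)-5 = -15
item=3: not even, total = (-15)-3 = -18
item=4: even, total = (-18)-4 = -22
item=9: not even, total = (-22)-9 = -31

-31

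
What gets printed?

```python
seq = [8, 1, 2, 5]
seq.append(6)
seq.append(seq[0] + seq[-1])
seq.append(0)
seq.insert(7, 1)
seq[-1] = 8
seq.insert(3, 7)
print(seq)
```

[8, 1, 2, 7, 5, 6, 14, 0, 8]

append 6 → [8, 1, 2, 5, 6]
append seq[0]+seq[-1] = 8+6 = 14 → [8, 1, 2, 5, 6, 14]
append 0 → [8, 1, 2, 5, 6, 14, 0]
insert 1 at 7 → [8, 1, 2, 5, 6, 14, 0, 1]
seq[-1] = 8 → [8, 1, 2, 5, 6, 14, 0, 8]
insert 7 at 3 → [8, 1, 2, 7, 5, 6, 14, 0, 8]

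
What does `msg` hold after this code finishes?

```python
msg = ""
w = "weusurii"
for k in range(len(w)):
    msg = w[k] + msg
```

'iirusuew'

k=0: prepend 'w' → 'w'
k=1: prepend 'e' → 'ew'
k=2: prepend 'u' → 'uew'
k=3: prepend 's' → 'suew'
k=4: prepend 'u' → 'usuew'
k=5: prepend 'r' → 'rusuew'
k=6: prepend 'i' → 'irusuew'
k=7: prepend 'i' → 'iirusuew'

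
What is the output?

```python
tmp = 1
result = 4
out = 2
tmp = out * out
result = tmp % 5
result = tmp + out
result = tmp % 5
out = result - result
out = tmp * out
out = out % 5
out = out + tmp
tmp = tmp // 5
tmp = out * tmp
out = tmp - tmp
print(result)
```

tmp = 2*2 = 4
result = 4%5 = 4
result = 4+2 = 6
result = 4%5 = 4
out = 4-4 = 0
out = 4*0 = 0
out = 0%5 = 0
out = 0+4 = 4
tmp = 4//5 = 0
tmp = 4*0 = 0
out = 0-0 = 0

4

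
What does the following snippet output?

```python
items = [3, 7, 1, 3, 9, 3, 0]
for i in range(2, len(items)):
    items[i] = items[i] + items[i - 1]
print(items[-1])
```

23

i=2: items[2] = 1+7 = 8 → [3, 7, 8, 3, 9, 3, 0]
i=3: items[3] = 3+8 = 11 → [3, 7, 8, 11, 9, 3, 0]
i=4: items[4] = 9+11 = 20 → [3, 7, 8, 11, 20, 3, 0]
i=5: items[5] = 3+20 = 23 → [3, 7, 8, 11, 20, 23, 0]
i=6: items[6] = 0+23 = 23 → [3, 7, 8, 11, 20, 23, 23]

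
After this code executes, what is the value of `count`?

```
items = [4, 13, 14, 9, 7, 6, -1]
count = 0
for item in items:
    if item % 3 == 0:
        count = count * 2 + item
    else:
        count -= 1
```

9

item=4: not %3==0, count = 0-1 = -1
item=13: not %3==0, count = (-1)-1 = -2
item=14: not %3==0, count = (-2)-1 = -3
item=9: %3==0, count = (-3)*2+9 = 3
item=7: not %3==0, count = 3-1 = 2
item=6: %3==0, count = 2*2+6 = 10
item=-1: not %3==0, count = 10-1 = 9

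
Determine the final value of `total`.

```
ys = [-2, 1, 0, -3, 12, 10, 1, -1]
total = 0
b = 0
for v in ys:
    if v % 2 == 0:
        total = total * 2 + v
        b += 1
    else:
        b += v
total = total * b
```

36

v=-2: even, total = 0*2+(-2) = -2; b=1
v=1: not even; b=2
v=0: even, total = (-2)*2+0 = -4; b=3
v=-3: not even; b=0
v=12: even, total = (-4)*2+12 = 4; b=1
v=10: even, total = 4*2+10 = 18; b=2
v=1: not even; b=3
v=-1: not even; b=2
total*b = 18*2 = 36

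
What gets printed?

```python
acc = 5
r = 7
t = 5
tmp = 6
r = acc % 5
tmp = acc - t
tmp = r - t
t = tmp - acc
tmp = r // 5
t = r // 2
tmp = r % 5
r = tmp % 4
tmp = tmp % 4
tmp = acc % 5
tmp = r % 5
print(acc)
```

r = 5%5 = 0
tmp = 5-5 = 0
tmp = 0-5 = -5
t = (-5)-5 = -10
tmp = 0//5 = 0
t = 0//2 = 0
tmp = 0%5 = 0
r = 0%4 = 0
tmp = 0%4 = 0
tmp = 5%5 = 0
tmp = 0%5 = 0

5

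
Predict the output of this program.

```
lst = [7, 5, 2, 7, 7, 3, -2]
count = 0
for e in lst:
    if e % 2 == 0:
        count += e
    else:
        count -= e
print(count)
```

e=7: not even, count = 0-7 = -7
e=5: not even, count = (-7)-5 = -12
e=2: even, count = (-12)+2 = -10
e=7: not even, count = (-10)-7 = -17
e=7: not even, count = (-17)-7 = -24
e=3: not even, count = (-24)-3 = -27
e=-2: even, count = (-27)+(-2) = -29

-29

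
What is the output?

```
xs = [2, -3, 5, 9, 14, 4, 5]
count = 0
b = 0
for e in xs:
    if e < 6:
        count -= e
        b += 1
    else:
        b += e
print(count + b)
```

e=2: <6, count = 0-2 = -2; b=1
e=-3: <6, count = (-2)-(-3) = 1; b=2
e=5: <6, count = 1-5 = -4; b=3
e=9: not <6; b=12
e=14: not <6; b=26
e=4: <6, count = (-4)-4 = -8; b=27
e=5: <6, count = (-8)-5 = -13; b=28
count+b = (-13)+28 = 15

15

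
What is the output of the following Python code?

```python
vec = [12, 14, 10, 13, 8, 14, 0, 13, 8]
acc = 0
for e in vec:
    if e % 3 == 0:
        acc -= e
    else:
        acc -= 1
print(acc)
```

e=12: %3==0, acc = 0-12 = -12
e=14: not %3==0, acc = (-12)-1 = -13
e=10: not %3==0, acc = (-13)-1 = -14
e=13: not %3==0, acc = (-14)-1 = -15
e=8: not %3==0, acc = (-15)-1 = -16
e=14: not %3==0, acc = (-16)-1 = -17
e=0: %3==0, acc = (-17)-0 = -17
e=13: not %3==0, acc = (-17)-1 = -18
e=8: not %3==0, acc = (-18)-1 = -19

-19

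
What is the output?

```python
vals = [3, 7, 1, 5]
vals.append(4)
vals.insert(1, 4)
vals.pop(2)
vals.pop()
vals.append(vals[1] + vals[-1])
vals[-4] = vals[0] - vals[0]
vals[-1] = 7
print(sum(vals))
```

16

append 4 → [3, 7, 1, 5, 4]
insert 4 at 1 → [3, 4, 7, 1, 5, 4]
pop(2) removes 7 → [3, 4, 1, 5, 4]
pop() removes 4 → [3, 4, 1, 5]
append vals[1]+vals[-1] = 4+5 = 9 → [3, 4, 1, 5, 9]
vals[-4] = vals[0]-vals[0] = 3-3 = 0 → [3, 0, 1, 5, 9]
vals[-1] = 7 → [3, 0, 1, 5, 7]
sum = 16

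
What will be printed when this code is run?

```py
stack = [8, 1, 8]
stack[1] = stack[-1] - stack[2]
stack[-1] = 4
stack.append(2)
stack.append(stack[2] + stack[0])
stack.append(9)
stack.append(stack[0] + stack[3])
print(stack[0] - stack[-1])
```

stack[1] = stack[-1]-stack[2] = 8-8 = 0 → [8, 0, 8]
stack[-1] = 4 → [8, 0, 4]
append 2 → [8, 0, 4, 2]
append stack[2]+stack[0] = 4+8 = 12 → [8, 0, 4, 2, 12]
append 9 → [8, 0, 4, 2, 12, 9]
append stack[0]+stack[3] = 8+2 = 10 → [8, 0, 4, 2, 12, 9, 10]
stack[0]-stack[-1] = 8-10 = -2

-2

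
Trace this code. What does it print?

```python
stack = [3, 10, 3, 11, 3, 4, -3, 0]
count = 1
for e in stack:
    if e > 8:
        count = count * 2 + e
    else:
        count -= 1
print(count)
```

25

e=3: not >8, count = 1-1 = 0
e=10: >8, count = 0*2+10 = 10
e=3: not >8, count = 10-1 = 9
e=11: >8, count = 9*2+11 = 29
e=3: not >8, count = 29-1 = 28
e=4: not >8, count = 28-1 = 27
e=-3: not >8, count = 27-1 = 26
e=0: not >8, count = 26-1 = 25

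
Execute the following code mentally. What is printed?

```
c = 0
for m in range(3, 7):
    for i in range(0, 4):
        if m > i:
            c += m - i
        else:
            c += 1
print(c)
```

49

m=3,i=0: 3>0, c = 0+3 = 3
m=3,i=1: 3>1, c = 3+2 = 5
m=3,i=2: 3>2, c = 5+1 = 6
m=3,i=3: not 3>3, c = 6+1 = 7
m=4,i=0: 4>0, c = 7+4 = 11
m=4,i=1: 4>1, c = 11+3 = 14
m=4,i=2: 4>2, c = 14+2 = 16
m=4,i=3: 4>3, c = 16+1 = 17
m=5,i=0: 5>0, c = 17+5 = 22
m=5,i=1: 5>1, c = 22+4 = 26
m=5,i=2: 5>2, c = 26+3 = 29
m=5,i=3: 5>3, c = 29+2 = 31
m=6,i=0: 6>0, c = 31+6 = 37
m=6,i=1: 6>1, c = 37+5 = 42
m=6,i=2: 6>2, c = 42+4 = 46
m=6,i=3: 6>3, c = 46+3 = 49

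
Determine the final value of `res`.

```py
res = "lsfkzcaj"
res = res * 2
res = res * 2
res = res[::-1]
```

'jaczkfsljaczkfsljaczkfsljaczkfsl'

repeat ×2 → 'lsfkzcajlsfkzcaj'
repeat ×2 → 'lsfkzcajlsfkzcajlsfkzcajlsfkzcaj'
reverse → 'jaczkfsljaczkfsljaczkfsljaczkfsl'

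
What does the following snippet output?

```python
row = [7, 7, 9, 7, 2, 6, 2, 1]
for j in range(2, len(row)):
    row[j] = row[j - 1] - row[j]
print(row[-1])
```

-20

j=2: row[2] = 7-9 = -2 → [7, 7, -2, 7, 2, 6, 2, 1]
j=3: row[3] = (-2)-7 = -9 → [7, 7, -2, -9, 2, 6, 2, 1]
j=4: row[4] = (-9)-2 = -11 → [7, 7, -2, -9, -11, 6, 2, 1]
j=5: row[5] = (-11)-6 = -17 → [7, 7, -2, -9, -11, -17, 2, 1]
j=6: row[6] = (-17)-2 = -19 → [7, 7, -2, -9, -11, -17, -19, 1]
j=7: row[7] = (-19)-1 = -20 → [7, 7, -2, -9, -11, -17, -19, -20]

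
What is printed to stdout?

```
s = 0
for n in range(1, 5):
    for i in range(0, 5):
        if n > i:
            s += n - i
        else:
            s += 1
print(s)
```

n=1,i=0: 1>0, s = 0+1 = 1
n=1,i=1: not 1>1, s = 1+1 = 2
n=1,i=2: not 1>2, s = 2+1 = 3
n=1,i=3: not 1>3, s = 3+1 = 4
n=1,i=4: not 1>4, s = 4+1 = 5
n=2,i=0: 2>0, s = 5+2 = 7
n=2,i=1: 2>1, s = 7+1 = 8
n=2,i=2: not 2>2, s = 8+1 = 9
n=2,i=3: not 2>3, s = 9+1 = 10
n=2,i=4: not 2>4, s = 10+1 = 11
n=3,i=0: 3>0, s = 11+3 = 14
n=3,i=1: 3>1, s = 14+2 = 16
n=3,i=2: 3>2, s = 16+1 = 17
n=3,i=3: not 3>3, s = 17+1 = 18
n=3,i=4: not 3>4, s = 18+1 = 19
n=4,i=0: 4>0, s = 19+4 = 23
n=4,i=1: 4>1, s = 23+3 = 26
n=4,i=2: 4>2, s = 26+2 = 28
n=4,i=3: 4>3, s = 28+1 = 29
n=4,i=4: not 4>4, s = 29+1 = 30

30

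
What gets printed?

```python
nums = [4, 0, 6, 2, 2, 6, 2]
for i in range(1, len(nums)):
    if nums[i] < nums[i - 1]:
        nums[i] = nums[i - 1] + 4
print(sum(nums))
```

112

i=1: 0<4, nums[1] = 4+4 = 8 → [4, 8, 6, 2, 2, 6, 2]
i=2: 6<8, nums[2] = 8+4 = 12 → [4, 8, 12, 2, 2, 6, 2]
i=3: 2<12, nums[3] = 12+4 = 16 → [4, 8, 12, 16, 2, 6, 2]
i=4: 2<16, nums[4] = 16+4 = 20 → [4, 8, 12, 16, 20, 6, 2]
i=5: 6<20, nums[5] = 20+4 = 24 → [4, 8, 12, 16, 20, 24, 2]
i=6: 2<24, nums[6] = 24+4 = 28 → [4, 8, 12, 16, 20, 24, 28]
sum = 112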